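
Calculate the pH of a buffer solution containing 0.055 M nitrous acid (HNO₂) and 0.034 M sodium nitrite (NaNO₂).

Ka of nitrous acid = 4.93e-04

pKa = -log(4.93e-04) = 3.31. pH = pKa + log([A⁻]/[HA]) = 3.31 + log(0.034/0.055)

pH = 3.10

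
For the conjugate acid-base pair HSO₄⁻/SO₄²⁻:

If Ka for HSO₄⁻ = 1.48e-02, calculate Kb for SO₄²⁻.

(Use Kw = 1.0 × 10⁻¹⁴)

For a conjugate pair Ka × Kb = Kw, so Kb = Kw/Ka = 1.0 × 10⁻¹⁴ / 1.48e-02 = 6.76e-13.

K_b = 6.76e-13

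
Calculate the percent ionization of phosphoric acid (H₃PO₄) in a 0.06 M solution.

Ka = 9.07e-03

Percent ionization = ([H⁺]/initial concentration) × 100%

Using Ka equilibrium: x² + Ka×x - Ka×C = 0. Solving: [H⁺] = 1.9230e-02. Percent = (1.9230e-02/0.06) × 100

Percent ionization = 32%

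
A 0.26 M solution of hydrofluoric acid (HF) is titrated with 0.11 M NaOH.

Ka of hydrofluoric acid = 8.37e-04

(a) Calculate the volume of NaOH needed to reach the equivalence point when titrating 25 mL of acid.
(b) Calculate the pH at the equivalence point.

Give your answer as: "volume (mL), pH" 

moles acid = 0.26 × 25/1000 = 0.0065 mol; V_base = moles/0.11 × 1000 = 59.1 mL. At equivalence only the conjugate base is present: [A⁻] = 0.0065/0.084 = 7.7297e-02 M. Kb = Kw/Ka = 1.19e-11; [OH⁻] = √(Kb × [A⁻]) = 9.6099e-07; pOH = 6.02; pH = 14 - pOH = 7.98.

V = 59.1 mL, pH = 7.98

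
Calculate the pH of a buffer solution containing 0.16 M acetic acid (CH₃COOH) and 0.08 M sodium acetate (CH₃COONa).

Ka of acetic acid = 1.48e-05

pKa = -log(1.48e-05) = 4.83. pH = pKa + log([A⁻]/[HA]) = 4.83 + log(0.08/0.16)

pH = 4.53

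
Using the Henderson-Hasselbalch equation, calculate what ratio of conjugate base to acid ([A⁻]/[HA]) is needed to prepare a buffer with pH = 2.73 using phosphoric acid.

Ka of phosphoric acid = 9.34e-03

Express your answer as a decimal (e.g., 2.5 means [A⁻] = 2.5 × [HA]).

pKa = -log(9.34e-03) = 2.0297. pH = pKa + log([A⁻]/[HA]), so log([A⁻]/[HA]) = pH − pKa = 2.73 − 2.0297 = 0.7003. [A⁻]/[HA] = 10^(0.7003) = 5.02

[A⁻]/[HA] = 5.02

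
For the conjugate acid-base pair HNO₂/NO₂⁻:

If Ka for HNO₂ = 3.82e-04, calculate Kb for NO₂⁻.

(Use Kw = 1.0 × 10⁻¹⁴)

For a conjugate pair Ka × Kb = Kw, so Kb = Kw/Ka = 1.0 × 10⁻¹⁴ / 3.82e-04 = 2.62e-11.

K_b = 2.62e-11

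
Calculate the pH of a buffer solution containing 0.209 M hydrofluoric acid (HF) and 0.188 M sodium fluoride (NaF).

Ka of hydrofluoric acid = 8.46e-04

pKa = -log(8.46e-04) = 3.07. pH = pKa + log([A⁻]/[HA]) = 3.07 + log(0.188/0.209)

pH = 3.03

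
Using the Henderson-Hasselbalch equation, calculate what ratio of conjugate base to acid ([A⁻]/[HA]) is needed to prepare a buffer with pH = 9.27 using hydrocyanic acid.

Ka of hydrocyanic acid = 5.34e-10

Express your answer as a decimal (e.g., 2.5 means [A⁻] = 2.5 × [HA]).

pKa = -log(5.34e-10) = 9.2725. pH = pKa + log([A⁻]/[HA]), so log([A⁻]/[HA]) = pH − pKa = 9.27 − 9.2725 = -0.0025. [A⁻]/[HA] = 10^(-0.0025) = 0.994

[A⁻]/[HA] = 0.994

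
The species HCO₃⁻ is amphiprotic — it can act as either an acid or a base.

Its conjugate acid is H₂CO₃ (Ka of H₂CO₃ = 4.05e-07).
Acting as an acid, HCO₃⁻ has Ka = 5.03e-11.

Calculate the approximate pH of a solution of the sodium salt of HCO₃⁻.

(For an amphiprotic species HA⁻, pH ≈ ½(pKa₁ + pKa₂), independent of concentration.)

pKa₁ = -log(4.05e-07) = 6.39; pKa₂ = -log(5.03e-11) = 10.30. For an amphiprotic species, pH ≈ ½(pKa₁ + pKa₂) = ½(6.39 + 10.30) = 8.35.

pH = 8.35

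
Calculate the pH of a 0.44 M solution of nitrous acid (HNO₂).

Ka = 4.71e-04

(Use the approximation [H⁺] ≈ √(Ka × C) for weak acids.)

[H⁺] = √(Ka × C) = √(4.71e-04 × 0.44) = 1.4396e-02. pH = -log(1.4396e-02)

pH = 1.84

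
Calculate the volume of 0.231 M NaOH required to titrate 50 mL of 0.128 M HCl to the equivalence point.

At equivalence: moles acid = moles base. moles HCl = 0.128 × 50/1000 = 0.0064 mol. V_base = moles / 0.231 × 1000 = 27.7 mL.

V_{base} = 27.7 mL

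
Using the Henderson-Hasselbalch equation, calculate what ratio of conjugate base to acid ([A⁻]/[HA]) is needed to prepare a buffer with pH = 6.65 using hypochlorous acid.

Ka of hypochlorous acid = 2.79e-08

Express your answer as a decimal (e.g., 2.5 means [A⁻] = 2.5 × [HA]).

pKa = -log(2.79e-08) = 7.5544. pH = pKa + log([A⁻]/[HA]), so log([A⁻]/[HA]) = pH − pKa = 6.65 − 7.5544 = -0.9044. [A⁻]/[HA] = 10^(-0.9044) = 0.125

[A⁻]/[HA] = 0.125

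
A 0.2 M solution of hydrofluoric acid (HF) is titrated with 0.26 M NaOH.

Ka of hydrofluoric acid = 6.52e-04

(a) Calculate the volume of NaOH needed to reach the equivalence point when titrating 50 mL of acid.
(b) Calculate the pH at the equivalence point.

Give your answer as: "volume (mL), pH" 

moles acid = 0.2 × 50/1000 = 0.01 mol; V_base = moles/0.26 × 1000 = 38.5 mL. At equivalence only the conjugate base is present: [A⁻] = 0.01/0.088 = 1.1304e-01 M. Kb = Kw/Ka = 1.53e-11; [OH⁻] = √(Kb × [A⁻]) = 1.3167e-06; pOH = 5.88; pH = 14 - pOH = 8.12.

V = 38.5 mL, pH = 8.12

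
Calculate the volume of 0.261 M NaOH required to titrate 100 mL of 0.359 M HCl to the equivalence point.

At equivalence: moles acid = moles base. moles HCl = 0.359 × 100/1000 = 0.0359 mol. V_base = moles / 0.261 × 1000 = 137.5 mL.

V_{base} = 137.5 mL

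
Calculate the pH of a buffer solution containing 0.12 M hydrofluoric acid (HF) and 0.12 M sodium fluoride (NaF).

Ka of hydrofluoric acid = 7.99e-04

pKa = -log(7.99e-04) = 3.10. pH = pKa + log([A⁻]/[HA]) = 3.10 + log(0.12/0.12)

pH = 3.10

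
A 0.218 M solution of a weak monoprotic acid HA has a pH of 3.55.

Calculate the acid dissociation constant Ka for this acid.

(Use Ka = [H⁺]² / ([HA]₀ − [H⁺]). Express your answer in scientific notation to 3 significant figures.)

[H⁺] = 10^(−pH) = 10^(−3.55) = 2.818e-04 M. For HA ⇌ H⁺ + A⁻, Ka = [H⁺][A⁻]/[HA] = [H⁺]² / ([HA]₀ − [H⁺]) = (2.818e-04)² / (0.218 − 2.818e-04) = 3.65e-07.

K_a = 3.65e-07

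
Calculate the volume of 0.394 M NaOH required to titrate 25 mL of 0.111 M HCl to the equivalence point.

At equivalence: moles acid = moles base. moles HCl = 0.111 × 25/1000 = 0.002775 mol. V_base = moles / 0.394 × 1000 = 7.0 mL.

V_{base} = 7.0 mL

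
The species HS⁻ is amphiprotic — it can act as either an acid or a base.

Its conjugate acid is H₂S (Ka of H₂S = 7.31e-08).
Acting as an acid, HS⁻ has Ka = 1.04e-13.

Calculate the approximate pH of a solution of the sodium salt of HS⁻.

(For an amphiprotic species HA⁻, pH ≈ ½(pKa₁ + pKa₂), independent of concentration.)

pKa₁ = -log(7.31e-08) = 7.14; pKa₂ = -log(1.04e-13) = 12.98. For an amphiprotic species, pH ≈ ½(pKa₁ + pKa₂) = ½(7.14 + 12.98) = 10.06.

pH = 10.06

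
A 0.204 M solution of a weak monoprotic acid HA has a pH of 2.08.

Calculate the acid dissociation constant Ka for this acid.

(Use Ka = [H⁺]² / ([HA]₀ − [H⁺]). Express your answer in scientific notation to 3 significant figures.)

[H⁺] = 10^(−pH) = 10^(−2.08) = 8.318e-03 M. For HA ⇌ H⁺ + A⁻, Ka = [H⁺][A⁻]/[HA] = [H⁺]² / ([HA]₀ − [H⁺]) = (8.318e-03)² / (0.204 − 8.318e-03) = 3.54e-04.

K_a = 3.54e-04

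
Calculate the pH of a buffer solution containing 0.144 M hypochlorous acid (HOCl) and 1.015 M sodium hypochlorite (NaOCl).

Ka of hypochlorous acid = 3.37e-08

pKa = -log(3.37e-08) = 7.47. pH = pKa + log([A⁻]/[HA]) = 7.47 + log(1.015/0.144)

pH = 8.32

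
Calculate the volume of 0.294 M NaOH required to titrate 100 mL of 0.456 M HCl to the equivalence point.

At equivalence: moles acid = moles base. moles HCl = 0.456 × 100/1000 = 0.0456 mol. V_base = moles / 0.294 × 1000 = 155.1 mL.

V_{base} = 155.1 mL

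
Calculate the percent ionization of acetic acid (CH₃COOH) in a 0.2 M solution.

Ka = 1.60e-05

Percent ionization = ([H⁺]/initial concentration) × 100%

Using Ka equilibrium: x² + Ka×x - Ka×C = 0. Solving: [H⁺] = 1.7809e-03. Percent = (1.7809e-03/0.2) × 100

Percent ionization = 0.89%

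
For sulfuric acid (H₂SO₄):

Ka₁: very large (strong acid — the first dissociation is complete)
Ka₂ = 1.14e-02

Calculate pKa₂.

pKa₂ = -log(Ka₂) = -log(1.14e-02) = 1.94.

pK_{a2} = 1.94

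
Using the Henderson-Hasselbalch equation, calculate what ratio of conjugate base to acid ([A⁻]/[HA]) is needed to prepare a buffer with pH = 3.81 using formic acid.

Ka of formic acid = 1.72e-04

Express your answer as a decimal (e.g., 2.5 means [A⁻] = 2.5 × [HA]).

pKa = -log(1.72e-04) = 3.7645. pH = pKa + log([A⁻]/[HA]), so log([A⁻]/[HA]) = pH − pKa = 3.81 − 3.7645 = 0.0455. [A⁻]/[HA] = 10^(0.0455) = 1.11

[A⁻]/[HA] = 1.11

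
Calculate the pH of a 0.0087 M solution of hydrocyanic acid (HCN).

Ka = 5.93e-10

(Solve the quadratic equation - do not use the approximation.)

x² + Ka×x - Ka×C = 0. Using quadratic formula: [H⁺] = 2.2711e-06

pH = 5.64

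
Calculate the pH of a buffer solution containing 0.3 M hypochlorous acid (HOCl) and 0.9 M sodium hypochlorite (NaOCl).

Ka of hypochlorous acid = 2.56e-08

pKa = -log(2.56e-08) = 7.59. pH = pKa + log([A⁻]/[HA]) = 7.59 + log(0.9/0.3)

pH = 8.07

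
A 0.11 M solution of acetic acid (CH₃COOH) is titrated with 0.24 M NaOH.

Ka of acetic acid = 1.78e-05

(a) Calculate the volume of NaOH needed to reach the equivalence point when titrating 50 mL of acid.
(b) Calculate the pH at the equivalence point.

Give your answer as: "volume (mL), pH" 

moles acid = 0.11 × 50/1000 = 0.0055 mol; V_base = moles/0.24 × 1000 = 22.9 mL. At equivalence only the conjugate base is present: [A⁻] = 0.0055/0.073 = 7.5429e-02 M. Kb = Kw/Ka = 5.62e-10; [OH⁻] = √(Kb × [A⁻]) = 6.5097e-06; pOH = 5.19; pH = 14 - pOH = 8.81.

V = 22.9 mL, pH = 8.81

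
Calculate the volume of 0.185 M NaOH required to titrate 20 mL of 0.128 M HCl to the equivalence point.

At equivalence: moles acid = moles base. moles HCl = 0.128 × 20/1000 = 0.00256 mol. V_base = moles / 0.185 × 1000 = 13.8 mL.

V_{base} = 13.8 mL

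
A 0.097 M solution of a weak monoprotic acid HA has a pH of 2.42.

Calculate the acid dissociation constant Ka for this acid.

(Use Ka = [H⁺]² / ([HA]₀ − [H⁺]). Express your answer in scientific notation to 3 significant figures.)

[H⁺] = 10^(−pH) = 10^(−2.42) = 3.802e-03 M. For HA ⇌ H⁺ + A⁻, Ka = [H⁺][A⁻]/[HA] = [H⁺]² / ([HA]₀ − [H⁺]) = (3.802e-03)² / (0.097 − 3.802e-03) = 1.55e-04.

K_a = 1.55e-04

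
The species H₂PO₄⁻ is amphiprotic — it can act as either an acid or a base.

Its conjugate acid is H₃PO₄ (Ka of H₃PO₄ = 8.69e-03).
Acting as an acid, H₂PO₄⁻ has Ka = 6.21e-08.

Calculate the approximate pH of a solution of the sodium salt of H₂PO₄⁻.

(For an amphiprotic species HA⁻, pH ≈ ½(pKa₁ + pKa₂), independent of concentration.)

pKa₁ = -log(8.69e-03) = 2.06; pKa₂ = -log(6.21e-08) = 7.21. For an amphiprotic species, pH ≈ ½(pKa₁ + pKa₂) = ½(2.06 + 7.21) = 4.63.

pH = 4.63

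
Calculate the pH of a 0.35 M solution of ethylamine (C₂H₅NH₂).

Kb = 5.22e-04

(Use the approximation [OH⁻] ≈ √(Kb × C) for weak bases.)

[OH⁻] = √(Kb × C) = √(5.22e-04 × 0.35) = 1.3517e-02. pOH = 1.87, pH = 14 - pOH

pH = 12.13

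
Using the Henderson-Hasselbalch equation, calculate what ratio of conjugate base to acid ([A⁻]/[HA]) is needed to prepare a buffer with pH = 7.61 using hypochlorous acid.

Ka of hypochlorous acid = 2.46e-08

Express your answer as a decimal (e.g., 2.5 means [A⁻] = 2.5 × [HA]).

pKa = -log(2.46e-08) = 7.6091. pH = pKa + log([A⁻]/[HA]), so log([A⁻]/[HA]) = pH − pKa = 7.61 − 7.6091 = 0.0009. [A⁻]/[HA] = 10^(0.0009) = 1.00

[A⁻]/[HA] = 1.00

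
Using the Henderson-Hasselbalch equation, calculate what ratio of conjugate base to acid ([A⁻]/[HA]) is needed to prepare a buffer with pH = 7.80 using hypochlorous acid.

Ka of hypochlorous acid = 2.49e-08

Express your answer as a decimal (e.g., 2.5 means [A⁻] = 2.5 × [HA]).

pKa = -log(2.49e-08) = 7.6038. pH = pKa + log([A⁻]/[HA]), so log([A⁻]/[HA]) = pH − pKa = 7.80 − 7.6038 = 0.1962. [A⁻]/[HA] = 10^(0.1962) = 1.57

[A⁻]/[HA] = 1.57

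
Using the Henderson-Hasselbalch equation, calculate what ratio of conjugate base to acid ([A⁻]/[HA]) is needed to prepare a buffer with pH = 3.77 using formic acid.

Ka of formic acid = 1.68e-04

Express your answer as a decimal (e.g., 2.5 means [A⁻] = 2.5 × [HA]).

pKa = -log(1.68e-04) = 3.7747. pH = pKa + log([A⁻]/[HA]), so log([A⁻]/[HA]) = pH − pKa = 3.77 − 3.7747 = -0.0047. [A⁻]/[HA] = 10^(-0.0047) = 0.989

[A⁻]/[HA] = 0.989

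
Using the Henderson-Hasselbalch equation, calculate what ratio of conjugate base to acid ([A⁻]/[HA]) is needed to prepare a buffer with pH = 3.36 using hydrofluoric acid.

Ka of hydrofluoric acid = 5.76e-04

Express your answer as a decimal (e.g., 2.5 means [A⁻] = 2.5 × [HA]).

pKa = -log(5.76e-04) = 3.2396. pH = pKa + log([A⁻]/[HA]), so log([A⁻]/[HA]) = pH − pKa = 3.36 − 3.2396 = 0.1204. [A⁻]/[HA] = 10^(0.1204) = 1.32

[A⁻]/[HA] = 1.32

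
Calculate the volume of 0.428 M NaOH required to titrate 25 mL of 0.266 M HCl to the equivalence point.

At equivalence: moles acid = moles base. moles HCl = 0.266 × 25/1000 = 0.00665 mol. V_base = moles / 0.428 × 1000 = 15.5 mL.

V_{base} = 15.5 mL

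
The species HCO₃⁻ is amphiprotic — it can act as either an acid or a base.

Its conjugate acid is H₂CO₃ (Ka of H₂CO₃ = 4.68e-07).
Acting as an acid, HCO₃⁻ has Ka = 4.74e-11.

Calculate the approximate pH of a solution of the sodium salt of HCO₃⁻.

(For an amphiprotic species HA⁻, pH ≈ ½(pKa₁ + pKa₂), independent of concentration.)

pKa₁ = -log(4.68e-07) = 6.33; pKa₂ = -log(4.74e-11) = 10.32. For an amphiprotic species, pH ≈ ½(pKa₁ + pKa₂) = ½(6.33 + 10.32) = 8.33.

pH = 8.33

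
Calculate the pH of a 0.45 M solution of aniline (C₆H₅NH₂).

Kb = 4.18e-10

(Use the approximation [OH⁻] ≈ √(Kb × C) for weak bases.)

[OH⁻] = √(Kb × C) = √(4.18e-10 × 0.45) = 1.3715e-05. pOH = 4.86, pH = 14 - pOH

pH = 9.14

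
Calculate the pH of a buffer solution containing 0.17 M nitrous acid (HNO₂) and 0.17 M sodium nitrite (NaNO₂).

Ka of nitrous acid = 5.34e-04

pKa = -log(5.34e-04) = 3.27. pH = pKa + log([A⁻]/[HA]) = 3.27 + log(0.17/0.17)

pH = 3.27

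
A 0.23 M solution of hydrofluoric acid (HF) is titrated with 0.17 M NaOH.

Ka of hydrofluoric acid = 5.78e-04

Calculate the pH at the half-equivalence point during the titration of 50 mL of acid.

At half-equivalence [HA] = [A⁻], so Henderson-Hasselbalch gives pH = pKa = -log(5.78e-04) = 3.24.

pH = pKa = 3.24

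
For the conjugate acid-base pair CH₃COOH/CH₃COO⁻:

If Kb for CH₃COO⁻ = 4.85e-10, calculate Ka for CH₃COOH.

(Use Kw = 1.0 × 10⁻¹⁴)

For a conjugate pair Ka × Kb = Kw, so Ka = Kw/Kb = 1.0 × 10⁻¹⁴ / 4.85e-10 = 2.06e-05.

K_a = 2.06e-05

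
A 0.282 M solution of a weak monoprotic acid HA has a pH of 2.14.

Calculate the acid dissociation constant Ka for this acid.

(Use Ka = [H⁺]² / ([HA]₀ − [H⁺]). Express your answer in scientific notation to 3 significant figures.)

[H⁺] = 10^(−pH) = 10^(−2.14) = 7.244e-03 M. For HA ⇌ H⁺ + A⁻, Ka = [H⁺][A⁻]/[HA] = [H⁺]² / ([HA]₀ − [H⁺]) = (7.244e-03)² / (0.282 − 7.244e-03) = 1.91e-04.

K_a = 1.91e-04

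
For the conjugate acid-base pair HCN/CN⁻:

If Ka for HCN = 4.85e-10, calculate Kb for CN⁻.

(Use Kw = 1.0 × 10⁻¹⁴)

For a conjugate pair Ka × Kb = Kw, so Kb = Kw/Ka = 1.0 × 10⁻¹⁴ / 4.85e-10 = 2.06e-05.

K_b = 2.06e-05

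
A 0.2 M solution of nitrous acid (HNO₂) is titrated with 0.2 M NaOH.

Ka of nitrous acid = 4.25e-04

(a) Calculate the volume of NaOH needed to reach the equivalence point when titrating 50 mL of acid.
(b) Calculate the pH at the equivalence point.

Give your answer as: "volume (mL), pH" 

moles acid = 0.2 × 50/1000 = 0.01 mol; V_base = moles/0.2 × 1000 = 50.0 mL. At equivalence only the conjugate base is present: [A⁻] = 0.01/0.100 = 1.0000e-01 M. Kb = Kw/Ka = 2.35e-11; [OH⁻] = √(Kb × [A⁻]) = 1.5339e-06; pOH = 5.81; pH = 14 - pOH = 8.19.

V = 50.0 mL, pH = 8.19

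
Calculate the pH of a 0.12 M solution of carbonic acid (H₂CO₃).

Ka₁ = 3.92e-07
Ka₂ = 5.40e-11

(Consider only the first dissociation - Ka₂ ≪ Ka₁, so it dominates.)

First dissociation dominates. From Ka₁ = [H⁺][HA⁻]/[H₂A], x² + Ka₁·x − Ka₁·C = 0 with C = 0.12 M and Ka₁ = 3.92e-07. Solving: [H⁺] = (−Ka₁ + √(Ka₁² + 4·Ka₁·C)) / 2 = 2.1669e-04 M. pH = -log(2.1669e-04) = 3.66.

pH = 3.66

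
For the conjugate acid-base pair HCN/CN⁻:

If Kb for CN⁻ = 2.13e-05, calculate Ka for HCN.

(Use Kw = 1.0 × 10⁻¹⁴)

For a conjugate pair Ka × Kb = Kw, so Ka = Kw/Kb = 1.0 × 10⁻¹⁴ / 2.13e-05 = 4.69e-10.

K_a = 4.69e-10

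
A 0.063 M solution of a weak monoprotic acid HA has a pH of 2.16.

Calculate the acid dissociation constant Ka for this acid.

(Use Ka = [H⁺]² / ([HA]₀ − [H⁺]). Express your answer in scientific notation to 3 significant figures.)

[H⁺] = 10^(−pH) = 10^(−2.16) = 6.918e-03 M. For HA ⇌ H⁺ + A⁻, Ka = [H⁺][A⁻]/[HA] = [H⁺]² / ([HA]₀ − [H⁺]) = (6.918e-03)² / (0.063 − 6.918e-03) = 8.53e-04.

K_a = 8.53e-04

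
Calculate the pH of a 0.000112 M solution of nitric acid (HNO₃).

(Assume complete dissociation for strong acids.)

[H⁺] = 0.000112 M for strong acid. pH = -log[H⁺] = -log(0.000112)

pH = 3.95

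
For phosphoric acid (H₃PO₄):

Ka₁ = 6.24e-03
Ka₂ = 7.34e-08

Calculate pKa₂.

pKa₂ = -log(Ka₂) = -log(7.34e-08) = 7.13.

pK_{a2} = 7.13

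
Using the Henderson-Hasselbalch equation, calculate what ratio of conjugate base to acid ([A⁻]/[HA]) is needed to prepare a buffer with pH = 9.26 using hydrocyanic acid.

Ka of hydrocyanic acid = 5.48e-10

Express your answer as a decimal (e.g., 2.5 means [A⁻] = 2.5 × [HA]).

pKa = -log(5.48e-10) = 9.2612. pH = pKa + log([A⁻]/[HA]), so log([A⁻]/[HA]) = pH − pKa = 9.26 − 9.2612 = -0.0012. [A⁻]/[HA] = 10^(-0.0012) = 0.997

[A⁻]/[HA] = 0.997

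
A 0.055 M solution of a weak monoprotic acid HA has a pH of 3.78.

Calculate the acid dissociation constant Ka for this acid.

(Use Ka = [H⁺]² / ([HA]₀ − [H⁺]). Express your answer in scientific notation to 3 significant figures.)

[H⁺] = 10^(−pH) = 10^(−3.78) = 1.660e-04 M. For HA ⇌ H⁺ + A⁻, Ka = [H⁺][A⁻]/[HA] = [H⁺]² / ([HA]₀ − [H⁺]) = (1.660e-04)² / (0.055 − 1.660e-04) = 5.02e-07.

K_a = 5.02e-07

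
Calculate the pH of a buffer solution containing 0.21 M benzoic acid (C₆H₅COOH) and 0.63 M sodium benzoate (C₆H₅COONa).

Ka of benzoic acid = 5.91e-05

pKa = -log(5.91e-05) = 4.23. pH = pKa + log([A⁻]/[HA]) = 4.23 + log(0.63/0.21)

pH = 4.71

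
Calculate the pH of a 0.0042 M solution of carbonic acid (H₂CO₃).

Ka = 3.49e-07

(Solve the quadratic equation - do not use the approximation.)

x² + Ka×x - Ka×C = 0. Using quadratic formula: [H⁺] = 3.8112e-05

pH = 4.42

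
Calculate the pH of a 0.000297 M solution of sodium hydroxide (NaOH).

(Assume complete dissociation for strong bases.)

[OH⁻] = 0.000297 M for strong base. pOH = -log[OH⁻] = 3.53, pH = 14 - pOH

pH = 10.47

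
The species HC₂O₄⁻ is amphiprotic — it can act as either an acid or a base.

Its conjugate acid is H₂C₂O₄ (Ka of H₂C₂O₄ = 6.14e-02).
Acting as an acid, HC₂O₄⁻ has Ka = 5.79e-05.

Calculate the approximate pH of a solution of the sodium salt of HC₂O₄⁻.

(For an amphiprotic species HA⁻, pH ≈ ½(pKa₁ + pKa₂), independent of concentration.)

pKa₁ = -log(6.14e-02) = 1.21; pKa₂ = -log(5.79e-05) = 4.24. For an amphiprotic species, pH ≈ ½(pKa₁ + pKa₂) = ½(1.21 + 4.24) = 2.72.

pH = 2.72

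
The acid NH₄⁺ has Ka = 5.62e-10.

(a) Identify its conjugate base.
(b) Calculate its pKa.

(a) The conjugate base is formed by removing one H⁺ from NH₄⁺, giving NH₃. (b) pKa = -log(Ka) = -log(5.62e-10) = 9.25.

Conjugate base: NH₃; pK_a = 9.25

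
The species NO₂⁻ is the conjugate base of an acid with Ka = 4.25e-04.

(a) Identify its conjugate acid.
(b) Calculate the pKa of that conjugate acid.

(a) The conjugate acid is formed by adding one H⁺ to NO₂⁻, giving HNO₂. (b) pKa = -log(Ka) = -log(4.25e-04) = 3.37.

Conjugate acid: HNO₂; pK_a = 3.37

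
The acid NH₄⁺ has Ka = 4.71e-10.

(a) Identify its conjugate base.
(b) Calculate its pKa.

(a) The conjugate base is formed by removing one H⁺ from NH₄⁺, giving NH₃. (b) pKa = -log(Ka) = -log(4.71e-10) = 9.33.

Conjugate base: NH₃; pK_a = 9.33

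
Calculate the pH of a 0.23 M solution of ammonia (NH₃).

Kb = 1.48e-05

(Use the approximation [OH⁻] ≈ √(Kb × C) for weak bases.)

[OH⁻] = √(Kb × C) = √(1.48e-05 × 0.23) = 1.8450e-03. pOH = 2.73, pH = 14 - pOH

pH = 11.27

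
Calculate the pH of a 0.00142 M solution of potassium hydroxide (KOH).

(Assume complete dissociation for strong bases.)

[OH⁻] = 0.00142 M for strong base. pOH = -log[OH⁻] = 2.85, pH = 14 - pOH

pH = 11.15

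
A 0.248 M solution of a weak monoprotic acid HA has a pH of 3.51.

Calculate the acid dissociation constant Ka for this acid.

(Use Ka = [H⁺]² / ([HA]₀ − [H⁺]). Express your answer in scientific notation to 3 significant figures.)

[H⁺] = 10^(−pH) = 10^(−3.51) = 3.090e-04 M. For HA ⇌ H⁺ + A⁻, Ka = [H⁺][A⁻]/[HA] = [H⁺]² / ([HA]₀ − [H⁺]) = (3.090e-04)² / (0.248 − 3.090e-04) = 3.86e-07.

K_a = 3.86e-07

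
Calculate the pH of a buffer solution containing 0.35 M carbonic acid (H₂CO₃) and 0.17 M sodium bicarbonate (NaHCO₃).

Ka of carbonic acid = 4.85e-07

pKa = -log(4.85e-07) = 6.31. pH = pKa + log([A⁻]/[HA]) = 6.31 + log(0.17/0.35)

pH = 6.00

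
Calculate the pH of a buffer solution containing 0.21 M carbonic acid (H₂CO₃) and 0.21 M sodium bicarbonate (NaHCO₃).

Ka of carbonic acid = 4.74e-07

pKa = -log(4.74e-07) = 6.32. pH = pKa + log([A⁻]/[HA]) = 6.32 + log(0.21/0.21)

pH = 6.32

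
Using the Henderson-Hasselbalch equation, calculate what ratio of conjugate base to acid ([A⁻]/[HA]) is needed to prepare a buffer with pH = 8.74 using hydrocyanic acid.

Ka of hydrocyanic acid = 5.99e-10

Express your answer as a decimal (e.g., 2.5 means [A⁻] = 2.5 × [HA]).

pKa = -log(5.99e-10) = 9.2226. pH = pKa + log([A⁻]/[HA]), so log([A⁻]/[HA]) = pH − pKa = 8.74 − 9.2226 = -0.4826. [A⁻]/[HA] = 10^(-0.4826) = 0.329

[A⁻]/[HA] = 0.329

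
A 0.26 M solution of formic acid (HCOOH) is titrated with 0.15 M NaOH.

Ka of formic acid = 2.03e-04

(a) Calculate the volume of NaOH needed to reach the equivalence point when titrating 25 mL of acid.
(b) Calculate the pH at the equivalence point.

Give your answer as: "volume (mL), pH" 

moles acid = 0.26 × 25/1000 = 0.0065 mol; V_base = moles/0.15 × 1000 = 43.3 mL. At equivalence only the conjugate base is present: [A⁻] = 0.0065/0.068 = 9.5122e-02 M. Kb = Kw/Ka = 4.93e-11; [OH⁻] = √(Kb × [A⁻]) = 2.1647e-06; pOH = 5.66; pH = 14 - pOH = 8.34.

V = 43.3 mL, pH = 8.34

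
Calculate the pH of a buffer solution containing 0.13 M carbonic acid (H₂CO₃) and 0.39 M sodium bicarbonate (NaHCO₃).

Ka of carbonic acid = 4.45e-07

pKa = -log(4.45e-07) = 6.35. pH = pKa + log([A⁻]/[HA]) = 6.35 + log(0.39/0.13)

pH = 6.83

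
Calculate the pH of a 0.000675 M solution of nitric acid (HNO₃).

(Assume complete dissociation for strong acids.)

[H⁺] = 0.000675 M for strong acid. pH = -log[H⁺] = -log(0.000675)

pH = 3.17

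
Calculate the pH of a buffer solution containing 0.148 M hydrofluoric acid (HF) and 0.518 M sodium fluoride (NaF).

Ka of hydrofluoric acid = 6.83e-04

pKa = -log(6.83e-04) = 3.17. pH = pKa + log([A⁻]/[HA]) = 3.17 + log(0.518/0.148)

pH = 3.71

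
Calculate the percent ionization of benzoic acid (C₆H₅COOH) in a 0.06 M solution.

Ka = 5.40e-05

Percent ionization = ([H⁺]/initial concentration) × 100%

Using Ka equilibrium: x² + Ka×x - Ka×C = 0. Solving: [H⁺] = 1.7732e-03. Percent = (1.7732e-03/0.06) × 100

Percent ionization = 2.96%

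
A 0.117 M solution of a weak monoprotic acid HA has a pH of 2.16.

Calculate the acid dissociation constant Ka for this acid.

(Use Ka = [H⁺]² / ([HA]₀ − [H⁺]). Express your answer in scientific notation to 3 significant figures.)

[H⁺] = 10^(−pH) = 10^(−2.16) = 6.918e-03 M. For HA ⇌ H⁺ + A⁻, Ka = [H⁺][A⁻]/[HA] = [H⁺]² / ([HA]₀ − [H⁺]) = (6.918e-03)² / (0.117 − 6.918e-03) = 4.35e-04.

K_a = 4.35e-04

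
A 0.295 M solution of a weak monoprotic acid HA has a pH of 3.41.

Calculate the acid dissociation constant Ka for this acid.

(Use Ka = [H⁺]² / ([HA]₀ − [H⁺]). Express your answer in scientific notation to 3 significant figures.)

[H⁺] = 10^(−pH) = 10^(−3.41) = 3.890e-04 M. For HA ⇌ H⁺ + A⁻, Ka = [H⁺][A⁻]/[HA] = [H⁺]² / ([HA]₀ − [H⁺]) = (3.890e-04)² / (0.295 − 3.890e-04) = 5.14e-07.

K_a = 5.14e-07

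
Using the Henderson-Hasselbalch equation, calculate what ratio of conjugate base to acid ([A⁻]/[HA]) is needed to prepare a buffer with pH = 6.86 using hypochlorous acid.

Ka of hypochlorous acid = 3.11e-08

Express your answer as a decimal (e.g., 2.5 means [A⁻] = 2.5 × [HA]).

pKa = -log(3.11e-08) = 7.5072. pH = pKa + log([A⁻]/[HA]), so log([A⁻]/[HA]) = pH − pKa = 6.86 − 7.5072 = -0.6472. [A⁻]/[HA] = 10^(-0.6472) = 0.225

[A⁻]/[HA] = 0.225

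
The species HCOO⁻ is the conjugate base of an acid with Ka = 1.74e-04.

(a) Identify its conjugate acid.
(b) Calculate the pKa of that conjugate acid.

(a) The conjugate acid is formed by adding one H⁺ to HCOO⁻, giving HCOOH. (b) pKa = -log(Ka) = -log(1.74e-04) = 3.76.

Conjugate acid: HCOOH; pK_a = 3.76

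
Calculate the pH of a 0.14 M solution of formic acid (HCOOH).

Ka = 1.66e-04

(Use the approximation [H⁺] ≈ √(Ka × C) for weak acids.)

[H⁺] = √(Ka × C) = √(1.66e-04 × 0.14) = 4.8208e-03. pH = -log(4.8208e-03)

pH = 2.32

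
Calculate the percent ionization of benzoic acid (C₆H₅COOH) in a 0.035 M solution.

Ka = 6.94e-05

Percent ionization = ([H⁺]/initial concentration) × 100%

Using Ka equilibrium: x² + Ka×x - Ka×C = 0. Solving: [H⁺] = 1.5242e-03. Percent = (1.5242e-03/0.035) × 100

Percent ionization = 4.35%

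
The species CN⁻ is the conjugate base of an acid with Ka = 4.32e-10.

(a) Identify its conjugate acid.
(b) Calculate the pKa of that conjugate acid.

(a) The conjugate acid is formed by adding one H⁺ to CN⁻, giving HCN. (b) pKa = -log(Ka) = -log(4.32e-10) = 9.36.

Conjugate acid: HCN; pK_a = 9.36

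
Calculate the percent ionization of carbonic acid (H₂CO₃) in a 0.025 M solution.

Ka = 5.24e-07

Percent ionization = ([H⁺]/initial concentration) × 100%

Using Ka equilibrium: x² + Ka×x - Ka×C = 0. Solving: [H⁺] = 1.1419e-04. Percent = (1.1419e-04/0.025) × 100

Percent ionization = 0.457%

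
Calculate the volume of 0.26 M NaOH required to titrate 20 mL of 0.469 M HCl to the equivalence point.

At equivalence: moles acid = moles base. moles HCl = 0.469 × 20/1000 = 0.00938 mol. V_base = moles / 0.26 × 1000 = 36.1 mL.

V_{base} = 36.1 mL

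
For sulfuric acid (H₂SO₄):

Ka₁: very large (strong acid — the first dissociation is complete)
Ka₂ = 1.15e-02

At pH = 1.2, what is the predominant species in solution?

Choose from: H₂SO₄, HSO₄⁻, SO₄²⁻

The first dissociation is complete, so H₂SO₄ itself is never the predominant species in water; pKa₂ = -log(1.15e-02) = 1.94. For a polyprotic acid the predominant species crosses at each pKa: below pKa_n the protonated form dominates, above it the deprotonated form does. At pH = 1.2, the predominant species is HSO₄⁻.

HSO₄⁻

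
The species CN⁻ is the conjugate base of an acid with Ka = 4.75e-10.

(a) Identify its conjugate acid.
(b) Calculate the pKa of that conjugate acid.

(a) The conjugate acid is formed by adding one H⁺ to CN⁻, giving HCN. (b) pKa = -log(Ka) = -log(4.75e-10) = 9.32.

Conjugate acid: HCN; pK_a = 9.32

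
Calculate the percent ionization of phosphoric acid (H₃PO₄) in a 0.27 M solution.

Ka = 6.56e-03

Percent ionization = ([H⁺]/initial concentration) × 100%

Using Ka equilibrium: x² + Ka×x - Ka×C = 0. Solving: [H⁺] = 3.8933e-02. Percent = (3.8933e-02/0.27) × 100

Percent ionization = 14.4%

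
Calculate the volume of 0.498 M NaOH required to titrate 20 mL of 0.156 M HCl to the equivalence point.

At equivalence: moles acid = moles base. moles HCl = 0.156 × 20/1000 = 0.00312 mol. V_base = moles / 0.498 × 1000 = 6.3 mL.

V_{base} = 6.3 mL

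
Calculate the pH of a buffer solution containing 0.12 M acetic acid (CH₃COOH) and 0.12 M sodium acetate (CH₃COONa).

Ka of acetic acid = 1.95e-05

pKa = -log(1.95e-05) = 4.71. pH = pKa + log([A⁻]/[HA]) = 4.71 + log(0.12/0.12)

pH = 4.71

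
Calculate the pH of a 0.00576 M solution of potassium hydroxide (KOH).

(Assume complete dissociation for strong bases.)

[OH⁻] = 0.00576 M for strong base. pOH = -log[OH⁻] = 2.24, pH = 14 - pOH

pH = 11.76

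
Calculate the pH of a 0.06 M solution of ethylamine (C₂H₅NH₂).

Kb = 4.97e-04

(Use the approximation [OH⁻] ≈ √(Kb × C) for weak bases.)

[OH⁻] = √(Kb × C) = √(4.97e-04 × 0.06) = 5.4608e-03. pOH = 2.26, pH = 14 - pOH

pH = 11.74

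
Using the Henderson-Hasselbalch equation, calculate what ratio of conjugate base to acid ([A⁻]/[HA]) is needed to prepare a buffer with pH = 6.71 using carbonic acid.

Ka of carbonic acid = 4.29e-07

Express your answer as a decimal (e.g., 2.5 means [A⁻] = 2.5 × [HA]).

pKa = -log(4.29e-07) = 6.3675. pH = pKa + log([A⁻]/[HA]), so log([A⁻]/[HA]) = pH − pKa = 6.71 − 6.3675 = 0.3425. [A⁻]/[HA] = 10^(0.3425) = 2.20

[A⁻]/[HA] = 2.20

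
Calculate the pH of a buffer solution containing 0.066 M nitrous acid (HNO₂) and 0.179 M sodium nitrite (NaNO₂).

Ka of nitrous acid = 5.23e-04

pKa = -log(5.23e-04) = 3.28. pH = pKa + log([A⁻]/[HA]) = 3.28 + log(0.179/0.066)

pH = 3.71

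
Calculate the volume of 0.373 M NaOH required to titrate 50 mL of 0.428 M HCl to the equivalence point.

At equivalence: moles acid = moles base. moles HCl = 0.428 × 50/1000 = 0.0214 mol. V_base = moles / 0.373 × 1000 = 57.4 mL.

V_{base} = 57.4 mL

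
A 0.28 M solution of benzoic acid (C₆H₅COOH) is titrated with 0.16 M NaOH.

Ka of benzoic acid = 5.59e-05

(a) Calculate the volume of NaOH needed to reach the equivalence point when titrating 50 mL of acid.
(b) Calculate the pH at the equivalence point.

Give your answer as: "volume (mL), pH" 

moles acid = 0.28 × 50/1000 = 0.014 mol; V_base = moles/0.16 × 1000 = 87.5 mL. At equivalence only the conjugate base is present: [A⁻] = 0.014/0.138 = 1.0182e-01 M. Kb = Kw/Ka = 1.79e-10; [OH⁻] = √(Kb × [A⁻]) = 4.2678e-06; pOH = 5.37; pH = 14 - pOH = 8.63.

V = 87.5 mL, pH = 8.63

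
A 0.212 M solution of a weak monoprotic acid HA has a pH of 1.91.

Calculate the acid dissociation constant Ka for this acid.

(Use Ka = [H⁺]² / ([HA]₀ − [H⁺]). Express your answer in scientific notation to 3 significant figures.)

[H⁺] = 10^(−pH) = 10^(−1.91) = 1.230e-02 M. For HA ⇌ H⁺ + A⁻, Ka = [H⁺][A⁻]/[HA] = [H⁺]² / ([HA]₀ − [H⁺]) = (1.230e-02)² / (0.212 − 1.230e-02) = 7.58e-04.

K_a = 7.58e-04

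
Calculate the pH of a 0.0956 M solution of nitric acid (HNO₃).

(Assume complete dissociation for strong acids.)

[H⁺] = 0.0956 M for strong acid. pH = -log[H⁺] = -log(0.0956)

pH = 1.02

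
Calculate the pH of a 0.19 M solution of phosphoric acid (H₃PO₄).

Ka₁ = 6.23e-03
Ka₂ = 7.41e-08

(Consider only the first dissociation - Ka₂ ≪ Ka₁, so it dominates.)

First dissociation dominates. From Ka₁ = [H⁺][HA⁻]/[H₂A], x² + Ka₁·x − Ka₁·C = 0 with C = 0.19 M and Ka₁ = 6.23e-03. Solving: [H⁺] = (−Ka₁ + √(Ka₁² + 4·Ka₁·C)) / 2 = 3.1431e-02 M. pH = -log(3.1431e-02) = 1.50.

pH = 1.50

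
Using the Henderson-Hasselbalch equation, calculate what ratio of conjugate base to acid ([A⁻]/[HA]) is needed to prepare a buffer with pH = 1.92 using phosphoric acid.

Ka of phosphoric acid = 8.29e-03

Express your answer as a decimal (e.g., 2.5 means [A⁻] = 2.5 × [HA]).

pKa = -log(8.29e-03) = 2.0814. pH = pKa + log([A⁻]/[HA]), so log([A⁻]/[HA]) = pH − pKa = 1.92 − 2.0814 = -0.1614. [A⁻]/[HA] = 10^(-0.1614) = 0.690

[A⁻]/[HA] = 0.690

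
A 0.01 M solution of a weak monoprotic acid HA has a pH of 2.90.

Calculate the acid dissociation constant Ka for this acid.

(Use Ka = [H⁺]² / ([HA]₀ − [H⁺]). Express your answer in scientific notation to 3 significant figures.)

[H⁺] = 10^(−pH) = 10^(−2.90) = 1.259e-03 M. For HA ⇌ H⁺ + A⁻, Ka = [H⁺][A⁻]/[HA] = [H⁺]² / ([HA]₀ − [H⁺]) = (1.259e-03)² / (0.01 − 1.259e-03) = 1.81e-04.

K_a = 1.81e-04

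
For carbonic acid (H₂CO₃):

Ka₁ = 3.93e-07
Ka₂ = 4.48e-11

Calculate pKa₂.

pKa₂ = -log(Ka₂) = -log(4.48e-11) = 10.35.

pK_{a2} = 10.35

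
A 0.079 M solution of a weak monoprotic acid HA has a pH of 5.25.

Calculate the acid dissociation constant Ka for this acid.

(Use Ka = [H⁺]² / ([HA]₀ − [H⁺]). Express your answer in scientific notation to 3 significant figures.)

[H⁺] = 10^(−pH) = 10^(−5.25) = 5.623e-06 M. For HA ⇌ H⁺ + A⁻, Ka = [H⁺][A⁻]/[HA] = [H⁺]² / ([HA]₀ − [H⁺]) = (5.623e-06)² / (0.079 − 5.623e-06) = 4.00e-10.

K_a = 4.00e-10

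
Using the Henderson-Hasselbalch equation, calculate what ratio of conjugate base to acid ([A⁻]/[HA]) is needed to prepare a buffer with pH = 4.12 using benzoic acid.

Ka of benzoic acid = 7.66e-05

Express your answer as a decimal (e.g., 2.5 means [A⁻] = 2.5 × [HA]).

pKa = -log(7.66e-05) = 4.1158. pH = pKa + log([A⁻]/[HA]), so log([A⁻]/[HA]) = pH − pKa = 4.12 − 4.1158 = 0.0042. [A⁻]/[HA] = 10^(0.0042) = 1.01

[A⁻]/[HA] = 1.01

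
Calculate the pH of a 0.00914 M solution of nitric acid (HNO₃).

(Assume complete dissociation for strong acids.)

[H⁺] = 0.00914 M for strong acid. pH = -log[H⁺] = -log(0.00914)

pH = 2.04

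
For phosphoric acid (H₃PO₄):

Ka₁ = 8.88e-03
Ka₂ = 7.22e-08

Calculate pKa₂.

pKa₂ = -log(Ka₂) = -log(7.22e-08) = 7.14.

pK_{a2} = 7.14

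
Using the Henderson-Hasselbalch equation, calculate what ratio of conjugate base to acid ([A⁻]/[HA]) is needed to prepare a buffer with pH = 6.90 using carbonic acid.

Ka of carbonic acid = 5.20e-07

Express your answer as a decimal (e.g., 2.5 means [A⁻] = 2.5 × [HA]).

pKa = -log(5.20e-07) = 6.2840. pH = pKa + log([A⁻]/[HA]), so log([A⁻]/[HA]) = pH − pKa = 6.90 − 6.2840 = 0.6160. [A⁻]/[HA] = 10^(0.6160) = 4.13

[A⁻]/[HA] = 4.13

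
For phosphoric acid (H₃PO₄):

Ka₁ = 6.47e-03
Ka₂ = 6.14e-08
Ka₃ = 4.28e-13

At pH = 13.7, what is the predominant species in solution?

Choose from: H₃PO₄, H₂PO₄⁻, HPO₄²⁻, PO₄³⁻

pKa₁ = 2.19, pKa₂ = 7.21, pKa₃ = 12.37. For a polyprotic acid the predominant species crosses at each pKa: below pKa_n the protonated form dominates, above it the deprotonated form does. At pH = 13.7, the predominant species is PO₄³⁻.

PO₄³⁻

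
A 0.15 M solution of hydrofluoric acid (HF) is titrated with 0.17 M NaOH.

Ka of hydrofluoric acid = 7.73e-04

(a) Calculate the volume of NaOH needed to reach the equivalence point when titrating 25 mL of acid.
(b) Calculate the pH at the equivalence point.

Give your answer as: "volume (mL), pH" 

moles acid = 0.15 × 25/1000 = 0.00375 mol; V_base = moles/0.17 × 1000 = 22.1 mL. At equivalence only the conjugate base is present: [A⁻] = 0.00375/0.047 = 7.9687e-02 M. Kb = Kw/Ka = 1.29e-11; [OH⁻] = √(Kb × [A⁻]) = 1.0153e-06; pOH = 5.99; pH = 14 - pOH = 8.01.

V = 22.1 mL, pH = 8.01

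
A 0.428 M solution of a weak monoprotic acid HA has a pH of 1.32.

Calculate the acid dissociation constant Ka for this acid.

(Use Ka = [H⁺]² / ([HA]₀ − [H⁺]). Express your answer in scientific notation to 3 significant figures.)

[H⁺] = 10^(−pH) = 10^(−1.32) = 4.786e-02 M. For HA ⇌ H⁺ + A⁻, Ka = [H⁺][A⁻]/[HA] = [H⁺]² / ([HA]₀ − [H⁺]) = (4.786e-02)² / (0.428 − 4.786e-02) = 6.03e-03.

K_a = 6.03e-03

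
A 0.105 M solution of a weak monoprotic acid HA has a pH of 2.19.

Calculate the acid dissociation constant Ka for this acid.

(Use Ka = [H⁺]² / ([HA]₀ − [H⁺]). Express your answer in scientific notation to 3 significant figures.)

[H⁺] = 10^(−pH) = 10^(−2.19) = 6.457e-03 M. For HA ⇌ H⁺ + A⁻, Ka = [H⁺][A⁻]/[HA] = [H⁺]² / ([HA]₀ − [H⁺]) = (6.457e-03)² / (0.105 − 6.457e-03) = 4.23e-04.

K_a = 4.23e-04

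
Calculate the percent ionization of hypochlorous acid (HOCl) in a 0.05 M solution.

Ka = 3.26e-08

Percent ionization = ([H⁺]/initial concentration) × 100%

Using Ka equilibrium: x² + Ka×x - Ka×C = 0. Solving: [H⁺] = 4.0357e-05. Percent = (4.0357e-05/0.05) × 100

Percent ionization = 0.0807%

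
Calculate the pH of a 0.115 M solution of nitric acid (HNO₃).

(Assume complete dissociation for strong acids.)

[H⁺] = 0.115 M for strong acid. pH = -log[H⁺] = -log(0.115)

pH = 0.94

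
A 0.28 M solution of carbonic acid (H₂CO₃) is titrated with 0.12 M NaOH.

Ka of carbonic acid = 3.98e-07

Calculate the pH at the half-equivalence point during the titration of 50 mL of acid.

At half-equivalence [HA] = [A⁻], so Henderson-Hasselbalch gives pH = pKa = -log(3.98e-07) = 6.40.

pH = pKa = 6.40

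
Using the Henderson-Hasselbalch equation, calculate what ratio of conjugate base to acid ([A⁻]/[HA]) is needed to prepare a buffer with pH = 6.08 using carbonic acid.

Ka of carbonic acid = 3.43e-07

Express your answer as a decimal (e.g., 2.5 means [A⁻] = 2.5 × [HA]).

pKa = -log(3.43e-07) = 6.4647. pH = pKa + log([A⁻]/[HA]), so log([A⁻]/[HA]) = pH − pKa = 6.08 − 6.4647 = -0.3847. [A⁻]/[HA] = 10^(-0.3847) = 0.412

[A⁻]/[HA] = 0.412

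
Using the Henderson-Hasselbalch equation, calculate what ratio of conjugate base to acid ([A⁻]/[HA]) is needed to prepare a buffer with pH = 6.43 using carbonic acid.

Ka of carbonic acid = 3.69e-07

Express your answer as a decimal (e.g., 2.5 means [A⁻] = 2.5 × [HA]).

pKa = -log(3.69e-07) = 6.4330. pH = pKa + log([A⁻]/[HA]), so log([A⁻]/[HA]) = pH − pKa = 6.43 − 6.4330 = -0.0030. [A⁻]/[HA] = 10^(-0.0030) = 0.993

[A⁻]/[HA] = 0.993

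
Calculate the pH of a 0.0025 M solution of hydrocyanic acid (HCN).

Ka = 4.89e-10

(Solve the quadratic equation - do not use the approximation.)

x² + Ka×x - Ka×C = 0. Using quadratic formula: [H⁺] = 1.1054e-06

pH = 5.96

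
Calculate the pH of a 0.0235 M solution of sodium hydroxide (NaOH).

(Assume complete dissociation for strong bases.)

[OH⁻] = 0.0235 M for strong base. pOH = -log[OH⁻] = 1.63, pH = 14 - pOH

pH = 12.37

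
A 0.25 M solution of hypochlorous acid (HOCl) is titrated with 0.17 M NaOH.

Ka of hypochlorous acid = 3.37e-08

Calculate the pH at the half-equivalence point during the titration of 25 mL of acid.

At half-equivalence [HA] = [A⁻], so Henderson-Hasselbalch gives pH = pKa = -log(3.37e-08) = 7.47.

pH = pKa = 7.47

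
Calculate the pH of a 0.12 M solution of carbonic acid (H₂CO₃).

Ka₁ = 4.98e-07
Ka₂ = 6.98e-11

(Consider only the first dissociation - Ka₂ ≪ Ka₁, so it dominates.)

First dissociation dominates. From Ka₁ = [H⁺][HA⁻]/[H₂A], x² + Ka₁·x − Ka₁·C = 0 with C = 0.12 M and Ka₁ = 4.98e-07. Solving: [H⁺] = (−Ka₁ + √(Ka₁² + 4·Ka₁·C)) / 2 = 2.4421e-04 M. pH = -log(2.4421e-04) = 3.61.

pH = 3.61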